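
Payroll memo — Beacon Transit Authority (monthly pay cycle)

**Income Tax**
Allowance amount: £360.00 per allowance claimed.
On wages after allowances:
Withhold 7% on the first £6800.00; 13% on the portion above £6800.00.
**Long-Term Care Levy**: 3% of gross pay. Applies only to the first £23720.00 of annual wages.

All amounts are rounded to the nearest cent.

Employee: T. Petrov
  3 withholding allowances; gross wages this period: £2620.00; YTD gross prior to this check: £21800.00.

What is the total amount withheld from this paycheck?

£165.40

Income Tax: taxable = £2620.00 − 3×£360.00 = £1540.00
  7% × £1540.00 = £107.80
Long-Term Care Levy: cap £23720.00 − YTD £21800.00 = £1920.00 subject; 3% × £1920.00 = £57.60
Total: £107.80 + £57.60 = £165.40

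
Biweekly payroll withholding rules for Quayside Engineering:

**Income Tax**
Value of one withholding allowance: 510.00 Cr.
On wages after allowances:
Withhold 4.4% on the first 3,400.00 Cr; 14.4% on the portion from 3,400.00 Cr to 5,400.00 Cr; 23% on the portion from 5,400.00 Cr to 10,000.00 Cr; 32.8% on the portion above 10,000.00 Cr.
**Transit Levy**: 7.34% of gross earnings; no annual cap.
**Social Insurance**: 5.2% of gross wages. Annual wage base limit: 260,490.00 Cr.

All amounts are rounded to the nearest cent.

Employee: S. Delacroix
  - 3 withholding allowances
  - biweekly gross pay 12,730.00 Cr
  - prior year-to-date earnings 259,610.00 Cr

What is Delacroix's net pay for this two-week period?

Income Tax: taxable = 12,730.00 Cr − 3×510.00 Cr = 11,200.00 Cr
  1,495.60 Cr + 32.8% × (11,200.00 Cr − 10,000.00 Cr) = 1,495.60 Cr + 32.8% × 1,200.00 Cr = 1,889.20 Cr
Transit Levy: 7.34% × 12,730.00 Cr = 934.38 Cr
Social Insurance: cap 260,490.00 Cr − YTD 259,610.00 Cr = 880.00 Cr subject; 5.2% × 880.00 Cr = 45.76 Cr
Total withheld: 1,889.20 Cr + 934.38 Cr + 45.76 Cr = 2,869.34 Cr
Net pay: 12,730.00 Cr − 2,869.34 Cr = 9,860.66 Cr

9,860.66 Cr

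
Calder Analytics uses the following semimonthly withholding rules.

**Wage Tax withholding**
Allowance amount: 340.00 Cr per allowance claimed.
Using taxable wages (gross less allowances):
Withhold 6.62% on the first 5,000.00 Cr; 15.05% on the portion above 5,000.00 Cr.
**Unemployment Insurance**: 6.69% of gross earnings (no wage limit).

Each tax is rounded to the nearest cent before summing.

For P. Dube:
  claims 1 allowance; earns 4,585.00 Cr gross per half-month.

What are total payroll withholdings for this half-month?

587.76 Cr

Wage Tax: taxable = 4,585.00 Cr − 1×340.00 Cr = 4,245.00 Cr
  6.62% × 4,245.00 Cr = 281.02 Cr
Unemployment Insurance: 6.69% × 4,585.00 Cr = 306.74 Cr
Total: 281.02 Cr + 306.74 Cr = 587.76 Cr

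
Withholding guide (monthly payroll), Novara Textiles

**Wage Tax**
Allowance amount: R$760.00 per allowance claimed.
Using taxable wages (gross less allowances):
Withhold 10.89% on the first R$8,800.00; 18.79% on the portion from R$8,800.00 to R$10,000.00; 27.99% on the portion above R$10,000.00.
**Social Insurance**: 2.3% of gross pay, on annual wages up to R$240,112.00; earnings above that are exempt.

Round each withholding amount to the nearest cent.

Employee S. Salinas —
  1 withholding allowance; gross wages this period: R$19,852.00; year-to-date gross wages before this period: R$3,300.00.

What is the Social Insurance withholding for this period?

R$456.60

Social Insurance: 2.3% × R$19,852.00 = R$456.60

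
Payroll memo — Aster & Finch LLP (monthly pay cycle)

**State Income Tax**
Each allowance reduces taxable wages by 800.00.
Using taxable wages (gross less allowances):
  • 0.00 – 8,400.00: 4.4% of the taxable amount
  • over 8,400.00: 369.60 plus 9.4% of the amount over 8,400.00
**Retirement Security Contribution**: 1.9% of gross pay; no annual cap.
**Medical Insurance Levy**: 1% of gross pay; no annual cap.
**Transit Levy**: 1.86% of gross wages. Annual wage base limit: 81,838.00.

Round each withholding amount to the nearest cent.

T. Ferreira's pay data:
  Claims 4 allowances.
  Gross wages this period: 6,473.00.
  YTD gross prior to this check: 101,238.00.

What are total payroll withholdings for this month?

331.73

State Income Tax: taxable = 6,473.00 − 4×800.00 = 3,273.00
  4.4% × 3,273.00 = 144.01
Retirement Security Contribution: 1.9% × 6,473.00 = 122.99
Medical Insurance Levy: 1% × 6,473.00 = 64.73
Transit Levy: YTD 101,238.00 ≥ cap 81,838.00 → 0.00
Total: 144.01 + 122.99 + 64.73 + 0.00 = 331.73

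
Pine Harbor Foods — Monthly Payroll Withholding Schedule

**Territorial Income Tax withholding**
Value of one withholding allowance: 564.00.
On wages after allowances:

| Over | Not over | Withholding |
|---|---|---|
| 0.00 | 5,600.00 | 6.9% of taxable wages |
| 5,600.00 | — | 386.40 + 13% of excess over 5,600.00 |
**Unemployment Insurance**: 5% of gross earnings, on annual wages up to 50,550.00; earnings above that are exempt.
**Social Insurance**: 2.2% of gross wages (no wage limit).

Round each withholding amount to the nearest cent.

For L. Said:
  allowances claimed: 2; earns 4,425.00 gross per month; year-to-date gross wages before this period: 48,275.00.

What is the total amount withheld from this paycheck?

Territorial Income Tax: taxable = 4,425.00 − 2×564.00 = 3,297.00
  6.9% × 3,297.00 = 227.49
Unemployment Insurance: cap 50,550.00 − YTD 48,275.00 = 2,275.00 subject; 5% × 2,275.00 = 113.75
Social Insurance: 2.2% × 4,425.00 = 97.35
Total: 227.49 + 113.75 + 97.35 = 438.59

438.59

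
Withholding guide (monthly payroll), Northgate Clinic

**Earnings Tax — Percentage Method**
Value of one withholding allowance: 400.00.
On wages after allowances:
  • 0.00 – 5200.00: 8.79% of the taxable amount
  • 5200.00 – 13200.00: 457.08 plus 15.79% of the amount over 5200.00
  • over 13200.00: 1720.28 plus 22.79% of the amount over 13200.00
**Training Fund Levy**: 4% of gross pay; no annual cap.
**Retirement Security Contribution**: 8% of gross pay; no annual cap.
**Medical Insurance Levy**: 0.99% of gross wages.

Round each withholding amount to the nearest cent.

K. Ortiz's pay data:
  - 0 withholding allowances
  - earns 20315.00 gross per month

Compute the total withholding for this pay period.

Earnings Tax: taxable = 20315.00
  1720.28 + 22.79% × (20315.00 − 13200.00) = 1720.28 + 22.79% × 7115.00 = 3341.79
Training Fund Levy: 4% × 20315.00 = 812.60
Retirement Security Contribution: 8% × 20315.00 = 1625.20
Medical Insurance Levy: 0.99% × 20315.00 = 201.12
Total: 3341.79 + 812.60 + 1625.20 + 201.12 = 5980.71

5980.71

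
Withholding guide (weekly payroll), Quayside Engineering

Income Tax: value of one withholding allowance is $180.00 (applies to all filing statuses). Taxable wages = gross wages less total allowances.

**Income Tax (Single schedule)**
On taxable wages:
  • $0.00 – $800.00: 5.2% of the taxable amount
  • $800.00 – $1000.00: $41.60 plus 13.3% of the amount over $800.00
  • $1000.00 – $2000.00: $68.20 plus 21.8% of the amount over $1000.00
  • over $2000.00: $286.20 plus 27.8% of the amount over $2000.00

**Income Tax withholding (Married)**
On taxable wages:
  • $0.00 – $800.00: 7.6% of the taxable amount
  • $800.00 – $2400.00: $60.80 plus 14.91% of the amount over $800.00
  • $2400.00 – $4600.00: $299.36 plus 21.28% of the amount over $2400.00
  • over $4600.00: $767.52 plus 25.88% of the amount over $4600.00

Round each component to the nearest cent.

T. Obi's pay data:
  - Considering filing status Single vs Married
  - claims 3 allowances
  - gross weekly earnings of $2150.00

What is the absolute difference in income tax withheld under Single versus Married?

$19.61

Income Tax (Single): taxable = $2150.00 − 3×$180.00 = $1610.00
  $68.20 + 21.8% × ($1610.00 − $1000.00) = $68.20 + 21.8% × $610.00 = $201.18
Income Tax (Married): taxable = $2150.00 − 3×$180.00 = $1610.00
  $60.80 + 14.91% × ($1610.00 − $800.00) = $60.80 + 14.91% × $810.00 = $181.57
Difference: |$201.18 − $181.57| = $19.61 (higher under Single)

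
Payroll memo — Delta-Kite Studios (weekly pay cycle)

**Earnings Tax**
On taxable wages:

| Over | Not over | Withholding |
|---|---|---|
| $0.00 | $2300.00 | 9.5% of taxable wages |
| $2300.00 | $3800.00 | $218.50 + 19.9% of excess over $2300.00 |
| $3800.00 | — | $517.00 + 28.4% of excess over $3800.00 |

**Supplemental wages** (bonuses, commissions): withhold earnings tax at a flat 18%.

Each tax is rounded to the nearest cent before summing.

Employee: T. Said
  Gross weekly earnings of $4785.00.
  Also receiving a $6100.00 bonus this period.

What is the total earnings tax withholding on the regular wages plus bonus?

$1894.74

Earnings Tax: taxable = $4785.00
  $517.00 + 28.4% × ($4785.00 − $3800.00) = $517.00 + 28.4% × $985.00 = $796.74
Supplemental (18% flat on bonus): 18% × $6100.00 = $1098.00
Total earnings tax: $796.74 + $1098.00 = $1894.74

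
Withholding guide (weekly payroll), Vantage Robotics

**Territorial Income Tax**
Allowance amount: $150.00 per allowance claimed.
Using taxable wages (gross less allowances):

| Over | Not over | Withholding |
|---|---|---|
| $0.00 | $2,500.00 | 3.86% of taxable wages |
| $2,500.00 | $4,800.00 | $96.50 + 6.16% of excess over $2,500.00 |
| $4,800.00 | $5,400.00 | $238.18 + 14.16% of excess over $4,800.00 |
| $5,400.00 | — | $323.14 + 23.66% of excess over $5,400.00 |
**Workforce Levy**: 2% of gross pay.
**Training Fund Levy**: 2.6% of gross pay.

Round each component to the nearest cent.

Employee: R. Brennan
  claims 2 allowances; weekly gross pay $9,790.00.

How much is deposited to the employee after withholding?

$8,048.83

Territorial Income Tax: taxable = $9,790.00 − 2×$150.00 = $9,490.00
  $323.14 + 23.66% × ($9,490.00 − $5,400.00) = $323.14 + 23.66% × $4,090.00 = $1,290.83
Workforce Levy: 2% × $9,790.00 = $195.80
Training Fund Levy: 2.6% × $9,790.00 = $254.54
Total withheld: $1,290.83 + $195.80 + $254.54 = $1,741.17
Net pay: $9,790.00 − $1,741.17 = $8,048.83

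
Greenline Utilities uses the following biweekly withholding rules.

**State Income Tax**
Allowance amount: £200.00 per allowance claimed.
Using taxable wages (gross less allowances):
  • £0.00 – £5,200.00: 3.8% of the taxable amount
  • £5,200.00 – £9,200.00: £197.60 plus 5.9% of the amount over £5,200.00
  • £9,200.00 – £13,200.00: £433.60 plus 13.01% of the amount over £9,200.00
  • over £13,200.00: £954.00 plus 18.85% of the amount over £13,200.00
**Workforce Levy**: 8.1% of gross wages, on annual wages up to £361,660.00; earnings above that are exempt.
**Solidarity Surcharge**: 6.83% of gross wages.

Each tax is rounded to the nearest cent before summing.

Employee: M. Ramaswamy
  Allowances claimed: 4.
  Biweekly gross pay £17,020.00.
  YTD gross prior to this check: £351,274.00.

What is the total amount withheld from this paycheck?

State Income Tax: taxable = £17,020.00 − 4×£200.00 = £16,220.00
  £954.00 + 18.85% × (£16,220.00 − £13,200.00) = £954.00 + 18.85% × £3,020.00 = £1,523.27
Workforce Levy: cap £361,660.00 − YTD £351,274.00 = £10,386.00 subject; 8.1% × £10,386.00 = £841.27
Solidarity Surcharge: 6.83% × £17,020.00 = £1,162.47
Total: £1,523.27 + £841.27 + £1,162.47 = £3,527.01

£3,527.01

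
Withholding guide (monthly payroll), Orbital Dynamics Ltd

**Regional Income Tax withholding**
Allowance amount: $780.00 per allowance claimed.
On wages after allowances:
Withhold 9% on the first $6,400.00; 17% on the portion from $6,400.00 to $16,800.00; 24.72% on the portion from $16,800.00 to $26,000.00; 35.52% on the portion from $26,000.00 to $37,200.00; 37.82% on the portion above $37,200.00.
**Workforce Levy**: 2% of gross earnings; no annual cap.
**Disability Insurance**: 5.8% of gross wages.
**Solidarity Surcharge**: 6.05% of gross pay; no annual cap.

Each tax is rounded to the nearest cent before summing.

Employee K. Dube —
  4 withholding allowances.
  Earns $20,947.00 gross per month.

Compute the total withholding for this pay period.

Regional Income Tax: taxable = $20,947.00 − 4×$780.00 = $17,827.00
  $2,344.00 + 24.72% × ($17,827.00 − $16,800.00) = $2,344.00 + 24.72% × $1,027.00 = $2,597.87
Workforce Levy: 2% × $20,947.00 = $418.94
Disability Insurance: 5.8% × $20,947.00 = $1,214.93
Solidarity Surcharge: 6.05% × $20,947.00 = $1,267.29
Total: $2,597.87 + $418.94 + $1,214.93 + $1,267.29 = $5,499.03

$5,499.03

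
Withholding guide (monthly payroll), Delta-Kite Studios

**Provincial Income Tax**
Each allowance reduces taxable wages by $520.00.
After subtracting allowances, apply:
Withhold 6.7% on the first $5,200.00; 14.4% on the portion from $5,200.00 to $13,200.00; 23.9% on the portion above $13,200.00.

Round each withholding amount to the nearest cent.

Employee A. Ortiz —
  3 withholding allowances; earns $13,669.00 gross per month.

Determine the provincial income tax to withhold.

$1,343.30

Provincial Income Tax: taxable = $13,669.00 − 3×$520.00 = $12,109.00
  $348.40 + 14.4% × ($12,109.00 − $5,200.00) = $348.40 + 14.4% × $6,909.00 = $1,343.30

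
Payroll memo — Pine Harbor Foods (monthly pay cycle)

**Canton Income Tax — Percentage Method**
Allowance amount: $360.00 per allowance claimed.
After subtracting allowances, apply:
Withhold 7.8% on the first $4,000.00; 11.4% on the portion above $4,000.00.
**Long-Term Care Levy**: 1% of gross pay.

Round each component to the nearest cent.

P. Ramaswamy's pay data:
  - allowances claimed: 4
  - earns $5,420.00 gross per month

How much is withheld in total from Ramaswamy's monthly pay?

Canton Income Tax: taxable = $5,420.00 − 4×$360.00 = $3,980.00
  7.8% × $3,980.00 = $310.44
Long-Term Care Levy: 1% × $5,420.00 = $54.20
Total: $310.44 + $54.20 = $364.64

$364.64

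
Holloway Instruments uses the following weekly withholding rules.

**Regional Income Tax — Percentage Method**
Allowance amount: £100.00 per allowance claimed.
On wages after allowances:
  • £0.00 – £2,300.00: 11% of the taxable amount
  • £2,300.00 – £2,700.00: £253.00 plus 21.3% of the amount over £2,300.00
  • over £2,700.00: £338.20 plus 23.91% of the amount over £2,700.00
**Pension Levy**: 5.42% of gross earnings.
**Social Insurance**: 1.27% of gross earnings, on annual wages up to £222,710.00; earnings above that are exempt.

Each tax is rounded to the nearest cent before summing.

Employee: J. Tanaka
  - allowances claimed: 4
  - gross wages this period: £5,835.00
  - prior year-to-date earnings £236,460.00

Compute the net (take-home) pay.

Regional Income Tax: taxable = £5,835.00 − 4×£100.00 = £5,435.00
  £338.20 + 23.91% × (£5,435.00 − £2,700.00) = £338.20 + 23.91% × £2,735.00 = £992.14
Pension Levy: 5.42% × £5,835.00 = £316.26
Social Insurance: YTD £236,460.00 ≥ cap £222,710.00 → £0.00
Total withheld: £992.14 + £316.26 + £0.00 = £1,308.40
Net pay: £5,835.00 − £1,308.40 = £4,526.60

£4,526.60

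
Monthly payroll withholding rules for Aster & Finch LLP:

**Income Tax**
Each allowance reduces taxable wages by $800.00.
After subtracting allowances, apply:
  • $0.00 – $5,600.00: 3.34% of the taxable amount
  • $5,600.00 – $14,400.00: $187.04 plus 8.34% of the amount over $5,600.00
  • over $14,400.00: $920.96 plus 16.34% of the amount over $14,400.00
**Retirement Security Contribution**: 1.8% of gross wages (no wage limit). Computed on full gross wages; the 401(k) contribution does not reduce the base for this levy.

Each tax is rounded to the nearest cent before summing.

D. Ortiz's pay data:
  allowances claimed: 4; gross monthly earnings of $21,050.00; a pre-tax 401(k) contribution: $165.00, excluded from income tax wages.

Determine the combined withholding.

Income Tax: taxable = $21,050.00 − $165.00 − 4×$800.00 = $17,685.00
  $920.96 + 16.34% × ($17,685.00 − $14,400.00) = $920.96 + 16.34% × $3,285.00 = $1,457.73
Retirement Security Contribution: 1.8% × $21,050.00 = $378.90
Total: $1,457.73 + $378.90 = $1,836.63

$1,836.63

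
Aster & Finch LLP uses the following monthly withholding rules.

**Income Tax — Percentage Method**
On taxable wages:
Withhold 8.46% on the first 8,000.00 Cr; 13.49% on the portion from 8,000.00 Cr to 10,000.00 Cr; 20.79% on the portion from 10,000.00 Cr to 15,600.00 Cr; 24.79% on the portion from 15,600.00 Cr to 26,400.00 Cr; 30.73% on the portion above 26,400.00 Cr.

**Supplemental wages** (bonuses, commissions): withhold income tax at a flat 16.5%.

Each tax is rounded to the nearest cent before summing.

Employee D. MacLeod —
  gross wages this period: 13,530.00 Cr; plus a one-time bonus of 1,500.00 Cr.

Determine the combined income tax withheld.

Income Tax: taxable = 13,530.00 Cr
  946.60 Cr + 20.79% × (13,530.00 Cr − 10,000.00 Cr) = 946.60 Cr + 20.79% × 3,530.00 Cr = 1,680.49 Cr
Supplemental (16.5% flat on bonus): 16.5% × 1,500.00 Cr = 247.50 Cr
Total income tax: 1,680.49 Cr + 247.50 Cr = 1,927.99 Cr

1,927.99 Cr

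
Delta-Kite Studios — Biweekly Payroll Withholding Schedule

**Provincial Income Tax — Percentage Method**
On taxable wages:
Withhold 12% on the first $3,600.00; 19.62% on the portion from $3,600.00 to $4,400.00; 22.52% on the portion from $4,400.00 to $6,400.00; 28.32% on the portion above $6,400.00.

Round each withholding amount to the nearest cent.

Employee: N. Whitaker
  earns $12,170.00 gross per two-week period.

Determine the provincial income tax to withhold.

Provincial Income Tax: taxable = $12,170.00
  $1,039.36 + 28.32% × ($12,170.00 − $6,400.00) = $1,039.36 + 28.32% × $5,770.00 = $2,673.42

$2,673.42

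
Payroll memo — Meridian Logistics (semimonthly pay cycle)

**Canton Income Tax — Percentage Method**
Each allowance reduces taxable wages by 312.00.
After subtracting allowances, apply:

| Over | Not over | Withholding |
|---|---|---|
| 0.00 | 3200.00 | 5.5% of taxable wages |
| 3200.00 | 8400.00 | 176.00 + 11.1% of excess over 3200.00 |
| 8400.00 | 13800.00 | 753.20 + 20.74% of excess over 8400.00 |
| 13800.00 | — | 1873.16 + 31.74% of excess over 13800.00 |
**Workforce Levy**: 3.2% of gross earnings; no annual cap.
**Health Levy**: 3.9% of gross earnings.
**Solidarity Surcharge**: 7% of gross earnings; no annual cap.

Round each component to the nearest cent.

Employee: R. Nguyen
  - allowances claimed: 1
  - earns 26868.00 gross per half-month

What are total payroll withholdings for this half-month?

Canton Income Tax: taxable = 26868.00 − 1×312.00 = 26556.00
  1873.16 + 31.74% × (26556.00 − 13800.00) = 1873.16 + 31.74% × 12756.00 = 5921.91
Workforce Levy: 3.2% × 26868.00 = 859.78
Health Levy: 3.9% × 26868.00 = 1047.85
Solidarity Surcharge: 7% × 26868.00 = 1880.76
Total: 5921.91 + 859.78 + 1047.85 + 1880.76 = 9710.30

9710.30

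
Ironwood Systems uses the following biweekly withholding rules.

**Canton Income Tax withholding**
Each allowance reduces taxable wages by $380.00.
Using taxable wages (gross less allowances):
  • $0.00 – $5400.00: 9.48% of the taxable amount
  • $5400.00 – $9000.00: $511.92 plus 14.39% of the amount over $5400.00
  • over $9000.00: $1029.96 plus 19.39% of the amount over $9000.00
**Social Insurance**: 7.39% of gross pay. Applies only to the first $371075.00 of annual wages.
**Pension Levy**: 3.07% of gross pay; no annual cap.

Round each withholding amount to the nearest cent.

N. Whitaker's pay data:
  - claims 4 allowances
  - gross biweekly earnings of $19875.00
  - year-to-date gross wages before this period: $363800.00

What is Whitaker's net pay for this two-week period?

Canton Income Tax: taxable = $19875.00 − 4×$380.00 = $18355.00
  $1029.96 + 19.39% × ($18355.00 − $9000.00) = $1029.96 + 19.39% × $9355.00 = $2843.89
Social Insurance: cap $371075.00 − YTD $363800.00 = $7275.00 subject; 7.39% × $7275.00 = $537.62
Pension Levy: 3.07% × $19875.00 = $610.16
Total withheld: $2843.89 + $537.62 + $610.16 = $3991.67
Net pay: $19875.00 − $3991.67 = $15883.33

$15883.33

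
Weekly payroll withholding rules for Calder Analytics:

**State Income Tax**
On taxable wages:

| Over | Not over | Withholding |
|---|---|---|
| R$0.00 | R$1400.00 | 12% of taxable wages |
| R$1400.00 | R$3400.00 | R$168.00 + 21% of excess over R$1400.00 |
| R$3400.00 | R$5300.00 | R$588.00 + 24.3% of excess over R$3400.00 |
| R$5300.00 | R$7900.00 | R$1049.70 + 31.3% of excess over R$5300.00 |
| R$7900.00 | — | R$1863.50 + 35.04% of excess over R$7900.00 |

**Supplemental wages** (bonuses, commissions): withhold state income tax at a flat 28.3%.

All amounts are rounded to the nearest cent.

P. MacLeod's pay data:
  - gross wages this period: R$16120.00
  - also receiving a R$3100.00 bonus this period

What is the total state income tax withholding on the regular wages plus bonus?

State Income Tax: taxable = R$16120.00
  R$1863.50 + 35.04% × (R$16120.00 − R$7900.00) = R$1863.50 + 35.04% × R$8220.00 = R$4743.79
Supplemental (28.3% flat on bonus): 28.3% × R$3100.00 = R$877.30
Total state income tax: R$4743.79 + R$877.30 = R$5621.09

R$5621.09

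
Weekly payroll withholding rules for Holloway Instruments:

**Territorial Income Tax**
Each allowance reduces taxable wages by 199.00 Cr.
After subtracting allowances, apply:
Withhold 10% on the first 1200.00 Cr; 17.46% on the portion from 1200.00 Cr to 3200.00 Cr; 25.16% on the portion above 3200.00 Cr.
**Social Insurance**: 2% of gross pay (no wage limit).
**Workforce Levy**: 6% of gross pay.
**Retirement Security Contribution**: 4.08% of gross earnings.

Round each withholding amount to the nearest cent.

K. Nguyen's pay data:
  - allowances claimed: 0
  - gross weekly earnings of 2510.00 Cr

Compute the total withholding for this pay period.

Territorial Income Tax: taxable = 2510.00 Cr
  120.00 Cr + 17.46% × (2510.00 Cr − 1200.00 Cr) = 120.00 Cr + 17.46% × 1310.00 Cr = 348.73 Cr
Social Insurance: 2% × 2510.00 Cr = 50.20 Cr
Workforce Levy: 6% × 2510.00 Cr = 150.60 Cr
Retirement Security Contribution: 4.08% × 2510.00 Cr = 102.41 Cr
Total: 348.73 Cr + 50.20 Cr + 150.60 Cr + 102.41 Cr = 651.94 Cr

651.94 Cr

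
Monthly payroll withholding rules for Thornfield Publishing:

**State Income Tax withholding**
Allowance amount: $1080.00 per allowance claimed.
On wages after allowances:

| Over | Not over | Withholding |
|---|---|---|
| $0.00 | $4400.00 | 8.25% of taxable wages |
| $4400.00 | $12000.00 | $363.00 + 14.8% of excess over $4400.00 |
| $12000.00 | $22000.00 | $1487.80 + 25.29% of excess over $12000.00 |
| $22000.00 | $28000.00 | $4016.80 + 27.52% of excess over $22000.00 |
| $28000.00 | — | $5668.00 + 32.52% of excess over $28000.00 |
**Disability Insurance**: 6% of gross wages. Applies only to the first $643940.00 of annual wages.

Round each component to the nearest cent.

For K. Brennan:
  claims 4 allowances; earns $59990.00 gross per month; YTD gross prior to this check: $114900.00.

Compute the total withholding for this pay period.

$18265.68

State Income Tax: taxable = $59990.00 − 4×$1080.00 = $55670.00
  $5668.00 + 32.52% × ($55670.00 − $28000.00) = $5668.00 + 32.52% × $27670.00 = $14666.28
Disability Insurance: 6% × $59990.00 = $3599.40
Total: $14666.28 + $3599.40 = $18265.68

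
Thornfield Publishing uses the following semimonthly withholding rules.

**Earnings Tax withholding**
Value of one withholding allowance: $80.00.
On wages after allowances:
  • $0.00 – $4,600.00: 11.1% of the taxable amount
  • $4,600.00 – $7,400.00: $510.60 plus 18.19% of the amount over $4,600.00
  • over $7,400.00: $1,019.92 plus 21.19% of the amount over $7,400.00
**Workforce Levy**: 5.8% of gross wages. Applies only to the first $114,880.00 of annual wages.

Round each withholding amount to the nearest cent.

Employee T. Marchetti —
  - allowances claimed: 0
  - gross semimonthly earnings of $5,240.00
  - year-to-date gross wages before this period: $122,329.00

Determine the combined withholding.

$627.02

Earnings Tax: taxable = $5,240.00
  $510.60 + 18.19% × ($5,240.00 − $4,600.00) = $510.60 + 18.19% × $640.00 = $627.02
Workforce Levy: YTD $122,329.00 ≥ cap $114,880.00 → $0.00
Total: $627.02 + $0.00 = $627.02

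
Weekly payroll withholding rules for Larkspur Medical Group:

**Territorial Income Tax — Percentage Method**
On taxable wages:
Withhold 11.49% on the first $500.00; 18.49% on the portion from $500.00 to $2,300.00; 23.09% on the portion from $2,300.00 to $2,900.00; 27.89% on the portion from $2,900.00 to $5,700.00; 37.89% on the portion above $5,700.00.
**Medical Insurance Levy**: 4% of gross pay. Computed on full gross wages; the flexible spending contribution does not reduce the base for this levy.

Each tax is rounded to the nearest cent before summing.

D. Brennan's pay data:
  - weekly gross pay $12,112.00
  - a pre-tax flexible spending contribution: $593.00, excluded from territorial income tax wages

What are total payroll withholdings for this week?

$3,999.03

Territorial Income Tax: taxable = $12,112.00 − $593.00 = $11,519.00
  $1,309.73 + 37.89% × ($11,519.00 − $5,700.00) = $1,309.73 + 37.89% × $5,819.00 = $3,514.55
Medical Insurance Levy: 4% × $12,112.00 = $484.48
Total: $3,514.55 + $484.48 = $3,999.03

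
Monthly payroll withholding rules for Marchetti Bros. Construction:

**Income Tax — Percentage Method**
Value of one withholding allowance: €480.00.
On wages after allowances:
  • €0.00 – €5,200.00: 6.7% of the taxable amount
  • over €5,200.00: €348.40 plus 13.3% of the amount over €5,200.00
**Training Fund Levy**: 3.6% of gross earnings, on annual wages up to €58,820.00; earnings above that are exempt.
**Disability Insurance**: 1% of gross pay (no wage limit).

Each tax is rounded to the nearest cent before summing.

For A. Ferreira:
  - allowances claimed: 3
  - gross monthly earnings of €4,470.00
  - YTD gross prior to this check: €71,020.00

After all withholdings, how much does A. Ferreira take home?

€4,222.29

Income Tax: taxable = €4,470.00 − 3×€480.00 = €3,030.00
  6.7% × €3,030.00 = €203.01
Training Fund Levy: YTD €71,020.00 ≥ cap €58,820.00 → €0.00
Disability Insurance: 1% × €4,470.00 = €44.70
Total withheld: €203.01 + €0.00 + €44.70 = €247.71
Net pay: €4,470.00 − €247.71 = €4,222.29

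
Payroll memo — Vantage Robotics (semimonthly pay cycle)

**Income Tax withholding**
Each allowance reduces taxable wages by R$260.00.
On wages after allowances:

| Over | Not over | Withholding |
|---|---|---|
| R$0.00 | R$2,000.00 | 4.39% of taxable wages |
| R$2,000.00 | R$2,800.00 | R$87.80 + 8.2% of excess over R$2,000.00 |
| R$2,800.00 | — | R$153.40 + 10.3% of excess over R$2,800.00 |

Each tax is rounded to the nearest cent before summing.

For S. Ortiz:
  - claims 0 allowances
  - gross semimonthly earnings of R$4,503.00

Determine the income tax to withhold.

Income Tax: taxable = R$4,503.00
  R$153.40 + 10.3% × (R$4,503.00 − R$2,800.00) = R$153.40 + 10.3% × R$1,703.00 = R$328.81

R$328.81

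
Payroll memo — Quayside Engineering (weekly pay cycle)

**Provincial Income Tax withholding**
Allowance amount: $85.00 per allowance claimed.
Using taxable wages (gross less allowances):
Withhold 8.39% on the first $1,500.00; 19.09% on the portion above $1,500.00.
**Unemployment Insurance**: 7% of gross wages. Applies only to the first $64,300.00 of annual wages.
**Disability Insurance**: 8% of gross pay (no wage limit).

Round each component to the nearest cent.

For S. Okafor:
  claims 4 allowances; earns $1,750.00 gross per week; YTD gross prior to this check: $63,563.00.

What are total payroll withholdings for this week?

Provincial Income Tax: taxable = $1,750.00 − 4×$85.00 = $1,410.00
  8.39% × $1,410.00 = $118.30
Unemployment Insurance: cap $64,300.00 − YTD $63,563.00 = $737.00 subject; 7% × $737.00 = $51.59
Disability Insurance: 8% × $1,750.00 = $140.00
Total: $118.30 + $51.59 + $140.00 = $309.89

$309.89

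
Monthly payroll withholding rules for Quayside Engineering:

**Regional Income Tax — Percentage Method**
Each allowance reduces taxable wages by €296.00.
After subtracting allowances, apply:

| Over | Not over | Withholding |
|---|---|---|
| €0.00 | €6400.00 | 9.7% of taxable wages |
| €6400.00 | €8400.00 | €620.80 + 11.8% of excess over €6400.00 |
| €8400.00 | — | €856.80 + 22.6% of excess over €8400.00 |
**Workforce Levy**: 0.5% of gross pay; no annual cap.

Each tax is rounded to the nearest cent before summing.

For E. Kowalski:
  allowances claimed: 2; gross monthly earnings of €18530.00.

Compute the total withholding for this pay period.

€3105.04

Regional Income Tax: taxable = €18530.00 − 2×€296.00 = €17938.00
  €856.80 + 22.6% × (€17938.00 − €8400.00) = €856.80 + 22.6% × €9538.00 = €3012.39
Workforce Levy: 0.5% × €18530.00 = €92.65
Total: €3012.39 + €92.65 = €3105.04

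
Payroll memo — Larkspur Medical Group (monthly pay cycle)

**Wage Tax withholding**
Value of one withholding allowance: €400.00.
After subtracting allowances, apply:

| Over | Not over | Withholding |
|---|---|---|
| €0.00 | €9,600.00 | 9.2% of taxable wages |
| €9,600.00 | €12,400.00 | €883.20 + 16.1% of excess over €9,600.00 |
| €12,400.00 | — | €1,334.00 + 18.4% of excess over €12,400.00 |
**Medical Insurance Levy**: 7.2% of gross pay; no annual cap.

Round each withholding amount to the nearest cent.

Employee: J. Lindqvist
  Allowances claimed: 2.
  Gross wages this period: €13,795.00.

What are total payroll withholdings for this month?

Wage Tax: taxable = €13,795.00 − 2×€400.00 = €12,995.00
  €1,334.00 + 18.4% × (€12,995.00 − €12,400.00) = €1,334.00 + 18.4% × €595.00 = €1,443.48
Medical Insurance Levy: 7.2% × €13,795.00 = €993.24
Total: €1,443.48 + €993.24 = €2,436.72

€2,436.72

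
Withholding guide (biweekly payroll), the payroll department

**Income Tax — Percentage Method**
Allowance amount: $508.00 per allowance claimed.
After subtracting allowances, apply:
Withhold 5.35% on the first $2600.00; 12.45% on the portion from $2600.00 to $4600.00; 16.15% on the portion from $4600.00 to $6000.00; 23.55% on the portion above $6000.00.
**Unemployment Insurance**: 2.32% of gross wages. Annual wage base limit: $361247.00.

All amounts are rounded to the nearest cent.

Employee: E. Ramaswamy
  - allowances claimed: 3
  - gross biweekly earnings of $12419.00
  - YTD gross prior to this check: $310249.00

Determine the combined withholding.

Income Tax: taxable = $12419.00 − 3×$508.00 = $10895.00
  $614.20 + 23.55% × ($10895.00 − $6000.00) = $614.20 + 23.55% × $4895.00 = $1766.97
Unemployment Insurance: 2.32% × $12419.00 = $288.12
Total: $1766.97 + $288.12 = $2055.09

$2055.09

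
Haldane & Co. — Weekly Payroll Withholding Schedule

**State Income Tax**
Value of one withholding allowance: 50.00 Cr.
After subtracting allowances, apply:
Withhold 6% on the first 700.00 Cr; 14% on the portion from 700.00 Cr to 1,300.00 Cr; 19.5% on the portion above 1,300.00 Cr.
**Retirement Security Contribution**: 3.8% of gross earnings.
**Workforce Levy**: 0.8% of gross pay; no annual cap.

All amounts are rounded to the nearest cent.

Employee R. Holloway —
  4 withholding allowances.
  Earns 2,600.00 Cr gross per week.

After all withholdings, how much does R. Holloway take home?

State Income Tax: taxable = 2,600.00 Cr − 4×50.00 Cr = 2,400.00 Cr
  126.00 Cr + 19.5% × (2,400.00 Cr − 1,300.00 Cr) = 126.00 Cr + 19.5% × 1,100.00 Cr = 340.50 Cr
Retirement Security Contribution: 3.8% × 2,600.00 Cr = 98.80 Cr
Workforce Levy: 0.8% × 2,600.00 Cr = 20.80 Cr
Total withheld: 340.50 Cr + 98.80 Cr + 20.80 Cr = 460.10 Cr
Net pay: 2,600.00 Cr − 460.10 Cr = 2,139.90 Cr

2,139.90 Cr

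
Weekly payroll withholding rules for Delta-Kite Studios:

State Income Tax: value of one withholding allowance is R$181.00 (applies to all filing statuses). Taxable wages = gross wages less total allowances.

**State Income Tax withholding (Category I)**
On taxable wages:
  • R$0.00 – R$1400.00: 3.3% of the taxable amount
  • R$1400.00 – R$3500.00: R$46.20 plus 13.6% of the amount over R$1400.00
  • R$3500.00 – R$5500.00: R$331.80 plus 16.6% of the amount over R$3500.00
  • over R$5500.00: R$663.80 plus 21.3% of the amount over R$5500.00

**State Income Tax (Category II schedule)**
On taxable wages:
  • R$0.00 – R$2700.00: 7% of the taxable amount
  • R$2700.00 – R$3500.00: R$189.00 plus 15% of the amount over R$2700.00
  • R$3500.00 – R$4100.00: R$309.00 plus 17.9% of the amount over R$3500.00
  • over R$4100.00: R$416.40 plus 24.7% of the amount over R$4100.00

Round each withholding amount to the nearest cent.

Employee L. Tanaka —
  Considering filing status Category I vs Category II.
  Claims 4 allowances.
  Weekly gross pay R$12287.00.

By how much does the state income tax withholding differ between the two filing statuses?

R$304.54

State Income Tax (Category I): taxable = R$12287.00 − 4×R$181.00 = R$11563.00
  R$663.80 + 21.3% × (R$11563.00 − R$5500.00) = R$663.80 + 21.3% × R$6063.00 = R$1955.22
State Income Tax (Category II): taxable = R$12287.00 − 4×R$181.00 = R$11563.00
  R$416.40 + 24.7% × (R$11563.00 − R$4100.00) = R$416.40 + 24.7% × R$7463.00 = R$2259.76
Difference: |R$1955.22 − R$2259.76| = R$304.54 (higher under Category II)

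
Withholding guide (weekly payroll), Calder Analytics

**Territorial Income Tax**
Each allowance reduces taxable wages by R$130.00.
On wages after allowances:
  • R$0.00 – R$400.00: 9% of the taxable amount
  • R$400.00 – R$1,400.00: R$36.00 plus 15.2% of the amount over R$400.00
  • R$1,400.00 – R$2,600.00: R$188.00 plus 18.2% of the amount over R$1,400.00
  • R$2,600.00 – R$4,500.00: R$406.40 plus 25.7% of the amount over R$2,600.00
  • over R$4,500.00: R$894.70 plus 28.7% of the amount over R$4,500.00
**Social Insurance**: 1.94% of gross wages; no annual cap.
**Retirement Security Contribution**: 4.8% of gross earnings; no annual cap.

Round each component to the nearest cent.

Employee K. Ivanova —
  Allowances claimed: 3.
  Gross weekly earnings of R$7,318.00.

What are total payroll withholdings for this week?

R$2,084.77

Territorial Income Tax: taxable = R$7,318.00 − 3×R$130.00 = R$6,928.00
  R$894.70 + 28.7% × (R$6,928.00 − R$4,500.00) = R$894.70 + 28.7% × R$2,428.00 = R$1,591.54
Social Insurance: 1.94% × R$7,318.00 = R$141.97
Retirement Security Contribution: 4.8% × R$7,318.00 = R$351.26
Total: R$1,591.54 + R$141.97 + R$351.26 = R$2,084.77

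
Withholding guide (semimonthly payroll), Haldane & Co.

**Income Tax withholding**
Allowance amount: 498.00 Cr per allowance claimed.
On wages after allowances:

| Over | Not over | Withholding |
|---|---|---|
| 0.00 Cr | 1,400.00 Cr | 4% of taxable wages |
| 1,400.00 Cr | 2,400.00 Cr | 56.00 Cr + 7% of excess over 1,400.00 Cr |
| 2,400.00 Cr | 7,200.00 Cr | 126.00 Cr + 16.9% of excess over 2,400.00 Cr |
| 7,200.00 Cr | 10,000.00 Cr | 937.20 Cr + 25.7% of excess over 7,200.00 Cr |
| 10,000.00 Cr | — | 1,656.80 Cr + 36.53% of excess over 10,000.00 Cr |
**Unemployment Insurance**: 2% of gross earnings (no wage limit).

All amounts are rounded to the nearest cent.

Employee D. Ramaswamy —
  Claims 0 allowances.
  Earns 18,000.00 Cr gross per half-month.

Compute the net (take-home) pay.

13,060.80 Cr

Income Tax: taxable = 18,000.00 Cr
  1,656.80 Cr + 36.53% × (18,000.00 Cr − 10,000.00 Cr) = 1,656.80 Cr + 36.53% × 8,000.00 Cr = 4,579.20 Cr
Unemployment Insurance: 2% × 18,000.00 Cr = 360.00 Cr
Total withheld: 4,579.20 Cr + 360.00 Cr = 4,939.20 Cr
Net pay: 18,000.00 Cr − 4,939.20 Cr = 13,060.80 Cr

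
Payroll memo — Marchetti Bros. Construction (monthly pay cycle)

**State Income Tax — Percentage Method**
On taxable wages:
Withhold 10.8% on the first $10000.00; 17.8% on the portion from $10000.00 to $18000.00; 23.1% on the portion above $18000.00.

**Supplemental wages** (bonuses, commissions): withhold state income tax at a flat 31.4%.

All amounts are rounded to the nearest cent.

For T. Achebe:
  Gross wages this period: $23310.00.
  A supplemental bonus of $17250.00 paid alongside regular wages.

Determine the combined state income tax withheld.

State Income Tax: taxable = $23310.00
  $2504.00 + 23.1% × ($23310.00 − $18000.00) = $2504.00 + 23.1% × $5310.00 = $3730.61
Supplemental (31.4% flat on bonus): 31.4% × $17250.00 = $5416.50
Total state income tax: $3730.61 + $5416.50 = $9147.11

$9147.11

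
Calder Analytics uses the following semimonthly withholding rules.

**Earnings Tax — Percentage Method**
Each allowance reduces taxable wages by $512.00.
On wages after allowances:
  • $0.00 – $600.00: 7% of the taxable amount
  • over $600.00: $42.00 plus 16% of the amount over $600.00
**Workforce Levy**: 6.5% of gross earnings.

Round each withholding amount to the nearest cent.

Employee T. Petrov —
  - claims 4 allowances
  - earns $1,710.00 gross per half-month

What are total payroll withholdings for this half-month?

$111.15

Earnings Tax: taxable = $1,710.00 − 4×$512.00 = $-338.00
  Taxable ≤ 0 → $0.00
Workforce Levy: 6.5% × $1,710.00 = $111.15
Total: $0.00 + $111.15 = $111.15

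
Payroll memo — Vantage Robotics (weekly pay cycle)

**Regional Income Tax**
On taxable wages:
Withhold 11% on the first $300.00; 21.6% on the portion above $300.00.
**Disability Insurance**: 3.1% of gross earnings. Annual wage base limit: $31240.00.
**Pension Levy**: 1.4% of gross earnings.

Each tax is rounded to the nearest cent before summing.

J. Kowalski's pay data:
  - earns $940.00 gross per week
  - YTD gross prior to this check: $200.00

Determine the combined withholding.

$213.54

Regional Income Tax: taxable = $940.00
  $33.00 + 21.6% × ($940.00 − $300.00) = $33.00 + 21.6% × $640.00 = $171.24
Disability Insurance: 3.1% × $940.00 = $29.14
Pension Levy: 1.4% × $940.00 = $13.16
Total: $171.24 + $29.14 + $13.16 = $213.54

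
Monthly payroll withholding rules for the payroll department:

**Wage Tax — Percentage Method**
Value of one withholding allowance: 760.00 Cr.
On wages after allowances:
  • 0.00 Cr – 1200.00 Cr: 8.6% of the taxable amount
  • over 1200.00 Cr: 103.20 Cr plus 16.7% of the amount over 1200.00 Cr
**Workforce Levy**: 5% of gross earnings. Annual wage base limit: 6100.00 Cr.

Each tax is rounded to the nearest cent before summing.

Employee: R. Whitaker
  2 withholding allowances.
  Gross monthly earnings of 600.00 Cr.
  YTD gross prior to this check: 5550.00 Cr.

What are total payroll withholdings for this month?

27.50 Cr

Wage Tax: taxable = 600.00 Cr − 2×760.00 Cr = -920.00 Cr
  Taxable ≤ 0 → 0.00 Cr
Workforce Levy: cap 6100.00 Cr − YTD 5550.00 Cr = 550.00 Cr subject; 5% × 550.00 Cr = 27.50 Cr
Total: 0.00 Cr + 27.50 Cr = 27.50 Cr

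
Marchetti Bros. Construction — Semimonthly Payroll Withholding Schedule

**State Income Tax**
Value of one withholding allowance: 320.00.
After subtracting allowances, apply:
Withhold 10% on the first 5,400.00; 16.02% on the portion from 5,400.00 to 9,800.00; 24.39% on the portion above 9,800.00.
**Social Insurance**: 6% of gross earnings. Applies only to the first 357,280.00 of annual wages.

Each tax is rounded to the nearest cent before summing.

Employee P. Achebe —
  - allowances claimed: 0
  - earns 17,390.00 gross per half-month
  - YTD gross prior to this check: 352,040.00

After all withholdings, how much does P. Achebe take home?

13,979.52

State Income Tax: taxable = 17,390.00
  1,244.88 + 24.39% × (17,390.00 − 9,800.00) = 1,244.88 + 24.39% × 7,590.00 = 3,096.08
Social Insurance: cap 357,280.00 − YTD 352,040.00 = 5,240.00 subject; 6% × 5,240.00 = 314.40
Total withheld: 3,096.08 + 314.40 = 3,410.48
Net pay: 17,390.00 − 3,410.48 = 13,979.52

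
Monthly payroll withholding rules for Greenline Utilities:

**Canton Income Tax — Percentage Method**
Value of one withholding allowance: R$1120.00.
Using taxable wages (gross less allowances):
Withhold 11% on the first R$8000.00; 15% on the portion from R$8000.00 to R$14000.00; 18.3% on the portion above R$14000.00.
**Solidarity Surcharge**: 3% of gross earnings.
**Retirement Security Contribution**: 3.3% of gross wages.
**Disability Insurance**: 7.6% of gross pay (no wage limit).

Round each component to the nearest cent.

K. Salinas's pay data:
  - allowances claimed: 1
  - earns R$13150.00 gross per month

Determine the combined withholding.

R$3312.35

Canton Income Tax: taxable = R$13150.00 − 1×R$1120.00 = R$12030.00
  R$880.00 + 15% × (R$12030.00 − R$8000.00) = R$880.00 + 15% × R$4030.00 = R$1484.50
Solidarity Surcharge: 3% × R$13150.00 = R$394.50
Retirement Security Contribution: 3.3% × R$13150.00 = R$433.95
Disability Insurance: 7.6% × R$13150.00 = R$999.40
Total: R$1484.50 + R$394.50 + R$433.95 + R$999.40 = R$3312.35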